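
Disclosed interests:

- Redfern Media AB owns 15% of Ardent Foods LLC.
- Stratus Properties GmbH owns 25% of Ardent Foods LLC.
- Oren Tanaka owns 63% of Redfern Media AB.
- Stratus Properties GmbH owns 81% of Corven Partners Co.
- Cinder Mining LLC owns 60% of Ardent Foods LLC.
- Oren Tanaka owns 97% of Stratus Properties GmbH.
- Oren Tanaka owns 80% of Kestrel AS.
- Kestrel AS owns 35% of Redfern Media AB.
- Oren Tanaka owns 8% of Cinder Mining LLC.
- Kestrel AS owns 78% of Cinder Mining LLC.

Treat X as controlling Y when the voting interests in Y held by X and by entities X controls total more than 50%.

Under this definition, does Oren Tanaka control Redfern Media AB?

Yes

Oren holds 80% of Kestrel, so Oren controls Kestrel.
Kestrel and Oren together hold 35% + 63% = 98% of Redfern, so Oren controls Redfern.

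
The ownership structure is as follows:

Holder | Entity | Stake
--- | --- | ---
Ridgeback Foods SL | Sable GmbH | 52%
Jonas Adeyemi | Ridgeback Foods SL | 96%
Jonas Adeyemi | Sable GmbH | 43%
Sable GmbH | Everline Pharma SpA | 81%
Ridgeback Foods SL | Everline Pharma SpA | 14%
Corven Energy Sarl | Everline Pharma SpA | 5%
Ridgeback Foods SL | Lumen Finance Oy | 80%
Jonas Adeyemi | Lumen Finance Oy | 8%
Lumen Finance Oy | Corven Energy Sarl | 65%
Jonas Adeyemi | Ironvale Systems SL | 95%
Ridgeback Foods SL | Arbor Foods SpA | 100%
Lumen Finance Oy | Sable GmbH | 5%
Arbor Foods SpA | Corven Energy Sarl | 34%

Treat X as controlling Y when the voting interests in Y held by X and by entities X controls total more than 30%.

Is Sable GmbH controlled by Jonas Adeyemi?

Yes

Jonas holds 96% of Ridgeback, so Jonas controls Ridgeback.
Ridgeback and Jonas together hold 80% + 8% = 88% of Lumen, so Jonas controls Lumen.
Lumen and Jonas and Ridgeback together hold 5% + 43% + 52% = 100% of Sable, so Jonas controls Sable.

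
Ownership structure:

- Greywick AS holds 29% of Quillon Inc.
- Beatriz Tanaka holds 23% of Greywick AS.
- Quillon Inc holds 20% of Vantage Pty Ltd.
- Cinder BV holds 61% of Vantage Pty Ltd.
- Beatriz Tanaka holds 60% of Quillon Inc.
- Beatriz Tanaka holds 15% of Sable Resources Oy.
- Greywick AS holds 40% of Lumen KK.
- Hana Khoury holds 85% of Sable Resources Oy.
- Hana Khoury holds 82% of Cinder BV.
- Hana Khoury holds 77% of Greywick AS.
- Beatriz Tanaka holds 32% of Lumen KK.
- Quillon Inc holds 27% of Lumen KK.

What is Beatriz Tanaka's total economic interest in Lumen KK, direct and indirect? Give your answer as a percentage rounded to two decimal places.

59.20%

Beatriz reaches Lumen along 4 paths.
Via Greywick: 23% × 40% = 9.2%.
Via Quillon: 60% × 27% = 16.2%.
Via Greywick → Quillon: 23% × 29% × 27% = 1.8009%.
Direct stake: 32% = 32%.
Total: 9.2% + 16.2% + 1.8009% + 32% = 59.2009%.
Rounded: 59.20%.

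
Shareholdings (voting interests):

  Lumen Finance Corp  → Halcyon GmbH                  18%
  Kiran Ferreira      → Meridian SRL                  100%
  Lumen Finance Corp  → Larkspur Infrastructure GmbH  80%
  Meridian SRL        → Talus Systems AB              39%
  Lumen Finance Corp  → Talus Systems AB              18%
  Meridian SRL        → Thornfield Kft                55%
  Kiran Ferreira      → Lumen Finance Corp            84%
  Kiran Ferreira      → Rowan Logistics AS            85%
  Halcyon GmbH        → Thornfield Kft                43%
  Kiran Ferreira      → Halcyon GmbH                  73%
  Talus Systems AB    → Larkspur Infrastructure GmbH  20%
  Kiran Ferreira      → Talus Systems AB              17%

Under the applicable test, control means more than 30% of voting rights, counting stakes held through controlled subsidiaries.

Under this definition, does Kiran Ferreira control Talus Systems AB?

Yes

Kiran holds 100% of Meridian, so Kiran controls Meridian.
Kiran holds 84% of Lumen, so Kiran controls Lumen.
Kiran and Lumen and Meridian together hold 17% + 18% + 39% = 74% of Talus, so Kiran controls Talus.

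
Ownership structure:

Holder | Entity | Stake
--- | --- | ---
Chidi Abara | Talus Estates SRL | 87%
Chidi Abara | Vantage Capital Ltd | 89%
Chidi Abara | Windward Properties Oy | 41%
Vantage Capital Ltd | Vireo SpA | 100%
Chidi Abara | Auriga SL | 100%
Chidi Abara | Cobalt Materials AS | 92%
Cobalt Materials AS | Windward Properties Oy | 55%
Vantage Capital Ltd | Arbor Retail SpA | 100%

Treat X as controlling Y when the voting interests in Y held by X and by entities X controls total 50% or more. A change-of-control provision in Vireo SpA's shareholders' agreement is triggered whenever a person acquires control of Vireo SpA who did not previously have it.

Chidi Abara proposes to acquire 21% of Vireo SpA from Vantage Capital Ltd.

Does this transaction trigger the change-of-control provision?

No

The purchase adds only to Chidi's holdings (Vantage's stake shrinks), so Chidi is the only person who could newly come to control Vireo.
Chidi holds 89% of Vantage, so Chidi controls Vantage.
Vantage holds 100% of Vireo, so Chidi controls Vireo.
So Chidi already controls Vireo before the transaction.
After the purchase, Chidi holds 21% of Vireo directly, and Vantage's stake falls to 79%.
Chidi controlled Vireo already, so this is not a new person acquiring control; every other person's position is unchanged or reduced.
No new person acquires control, so the clause is not triggered.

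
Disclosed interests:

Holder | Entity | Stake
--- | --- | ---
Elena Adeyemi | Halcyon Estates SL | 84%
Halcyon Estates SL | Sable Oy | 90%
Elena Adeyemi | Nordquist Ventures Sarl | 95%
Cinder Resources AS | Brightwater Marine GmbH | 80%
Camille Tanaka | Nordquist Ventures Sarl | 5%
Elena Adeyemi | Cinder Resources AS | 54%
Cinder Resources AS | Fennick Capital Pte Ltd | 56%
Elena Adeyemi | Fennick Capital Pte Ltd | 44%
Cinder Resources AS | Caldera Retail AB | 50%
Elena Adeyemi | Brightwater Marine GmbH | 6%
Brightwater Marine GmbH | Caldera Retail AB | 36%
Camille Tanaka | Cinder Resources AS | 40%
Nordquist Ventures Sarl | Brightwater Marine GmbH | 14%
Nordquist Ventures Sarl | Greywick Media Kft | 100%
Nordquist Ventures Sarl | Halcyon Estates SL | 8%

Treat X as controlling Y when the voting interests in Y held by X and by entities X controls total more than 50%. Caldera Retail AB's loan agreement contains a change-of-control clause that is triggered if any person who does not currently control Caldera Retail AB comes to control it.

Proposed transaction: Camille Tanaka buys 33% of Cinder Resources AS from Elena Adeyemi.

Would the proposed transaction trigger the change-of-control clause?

Yes

The purchase adds only to Camille's holdings (Elena's stake shrinks), so Camille is the only person who could newly come to control Caldera.
Camille's largest direct stake is 40% in Cinder, which does not meet the threshold, so Camille controls no company.
Neither Camille nor any entity Camille controls holds any voting interest in Caldera.
So before the transaction, Camille does not control Caldera.
After the purchase, Camille's direct stake in Cinder rises to 40% + 33% = 73%, and Elena's stake falls to 21%.
Camille holds 73% of Cinder, so Camille controls Cinder.
Cinder holds 80% of Brightwater, so Camille controls Brightwater.
Cinder and Brightwater together hold 50% + 36% = 86% of Caldera, so Camille controls Caldera.
Camille did not control Caldera before and does after, so the clause is triggered.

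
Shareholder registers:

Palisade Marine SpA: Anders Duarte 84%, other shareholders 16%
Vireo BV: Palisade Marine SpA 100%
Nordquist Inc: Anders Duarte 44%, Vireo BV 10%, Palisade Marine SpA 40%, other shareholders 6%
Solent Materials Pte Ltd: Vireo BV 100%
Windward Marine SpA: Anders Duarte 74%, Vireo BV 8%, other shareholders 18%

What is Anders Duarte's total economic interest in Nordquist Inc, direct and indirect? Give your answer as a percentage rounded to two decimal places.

Anders reaches Nordquist along 3 paths.
Direct stake: 44% = 44%.
Via Palisade → Vireo: 84% × 100% × 10% = 8.4%.
Via Palisade: 84% × 40% = 33.6%.
Total: 44% + 8.4% + 33.6% = 86%.
Rounded: 86.00%.

86.00%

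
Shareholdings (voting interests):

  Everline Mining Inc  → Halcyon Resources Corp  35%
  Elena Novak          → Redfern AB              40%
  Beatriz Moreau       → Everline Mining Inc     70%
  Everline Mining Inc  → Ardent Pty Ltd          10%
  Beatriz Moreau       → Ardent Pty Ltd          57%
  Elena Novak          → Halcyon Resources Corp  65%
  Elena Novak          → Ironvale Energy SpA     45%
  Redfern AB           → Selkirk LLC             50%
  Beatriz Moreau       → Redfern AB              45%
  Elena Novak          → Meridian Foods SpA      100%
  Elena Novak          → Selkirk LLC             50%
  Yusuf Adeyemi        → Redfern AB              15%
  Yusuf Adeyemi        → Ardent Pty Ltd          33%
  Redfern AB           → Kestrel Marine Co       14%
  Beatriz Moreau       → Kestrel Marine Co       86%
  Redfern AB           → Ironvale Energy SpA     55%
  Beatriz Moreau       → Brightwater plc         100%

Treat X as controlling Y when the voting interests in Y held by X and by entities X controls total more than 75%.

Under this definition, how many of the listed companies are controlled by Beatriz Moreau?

2

Beatriz holds 100% of Brightwater, so Beatriz controls Brightwater.
Beatriz holds 86% of Kestrel, so Beatriz controls Kestrel.
No other company's threshold is met.
Beatriz controls 2 companies.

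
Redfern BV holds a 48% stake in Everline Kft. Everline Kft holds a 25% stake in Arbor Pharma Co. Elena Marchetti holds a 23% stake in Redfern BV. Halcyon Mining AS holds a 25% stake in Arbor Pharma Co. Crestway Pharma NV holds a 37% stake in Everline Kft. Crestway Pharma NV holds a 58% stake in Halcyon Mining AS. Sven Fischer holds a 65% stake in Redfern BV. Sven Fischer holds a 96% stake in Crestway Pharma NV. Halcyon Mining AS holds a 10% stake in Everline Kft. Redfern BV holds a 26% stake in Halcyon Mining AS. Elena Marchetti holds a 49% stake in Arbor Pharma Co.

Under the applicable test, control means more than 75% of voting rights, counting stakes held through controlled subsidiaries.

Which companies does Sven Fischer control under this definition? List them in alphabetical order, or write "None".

Crestway Pharma NV

Sven holds 96% of Crestway, so Sven controls Crestway.
No other company's threshold is met.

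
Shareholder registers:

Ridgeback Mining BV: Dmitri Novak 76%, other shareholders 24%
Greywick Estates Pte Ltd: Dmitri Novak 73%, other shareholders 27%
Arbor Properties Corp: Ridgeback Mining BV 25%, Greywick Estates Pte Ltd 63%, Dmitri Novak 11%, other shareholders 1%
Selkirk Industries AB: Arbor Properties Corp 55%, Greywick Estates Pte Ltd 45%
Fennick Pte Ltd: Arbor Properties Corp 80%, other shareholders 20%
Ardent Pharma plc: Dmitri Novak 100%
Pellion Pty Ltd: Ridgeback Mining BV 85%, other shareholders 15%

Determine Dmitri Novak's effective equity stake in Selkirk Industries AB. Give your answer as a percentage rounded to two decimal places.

Dmitri reaches Selkirk along 4 paths.
Via Ridgeback → Arbor: 76% × 25% × 55% = 10.45%.
Via Greywick → Arbor: 73% × 63% × 55% = 25.2945%.
Via Arbor: 11% × 55% = 6.05%.
Via Greywick: 73% × 45% = 32.85%.
Total: 10.45% + 25.2945% + 6.05% + 32.85% = 74.6445%.
Rounded: 74.64%.

74.64%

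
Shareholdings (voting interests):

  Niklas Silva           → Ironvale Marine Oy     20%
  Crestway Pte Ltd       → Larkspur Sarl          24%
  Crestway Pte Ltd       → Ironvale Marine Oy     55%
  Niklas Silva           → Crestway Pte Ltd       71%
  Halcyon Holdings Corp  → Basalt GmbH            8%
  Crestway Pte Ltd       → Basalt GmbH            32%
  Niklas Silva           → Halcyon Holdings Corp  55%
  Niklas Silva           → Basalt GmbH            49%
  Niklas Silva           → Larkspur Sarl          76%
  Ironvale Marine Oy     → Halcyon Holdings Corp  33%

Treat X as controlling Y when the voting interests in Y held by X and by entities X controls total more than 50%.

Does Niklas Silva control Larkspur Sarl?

Yes

Niklas holds 71% of Crestway, so Niklas controls Crestway.
Crestway and Niklas together hold 24% + 76% = 100% of Larkspur, so Niklas controls Larkspur.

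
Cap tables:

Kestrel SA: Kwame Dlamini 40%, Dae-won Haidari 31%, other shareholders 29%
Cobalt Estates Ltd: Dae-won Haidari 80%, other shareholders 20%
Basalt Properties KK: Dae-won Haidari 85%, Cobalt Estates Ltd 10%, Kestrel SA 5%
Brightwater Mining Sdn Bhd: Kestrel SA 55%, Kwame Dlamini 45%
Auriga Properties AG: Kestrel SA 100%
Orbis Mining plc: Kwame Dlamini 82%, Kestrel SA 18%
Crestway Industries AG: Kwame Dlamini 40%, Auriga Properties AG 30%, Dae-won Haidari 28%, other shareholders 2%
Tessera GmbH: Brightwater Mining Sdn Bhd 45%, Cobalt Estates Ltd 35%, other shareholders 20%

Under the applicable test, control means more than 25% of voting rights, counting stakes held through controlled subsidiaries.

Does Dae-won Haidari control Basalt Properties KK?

Yes

Dae-won holds 31% of Kestrel, so Dae-won controls Kestrel.
Dae-won holds 80% of Cobalt, so Dae-won controls Cobalt.
Dae-won and Cobalt and Kestrel together hold 85% + 10% + 5% = 100% of Basalt, so Dae-won controls Basalt.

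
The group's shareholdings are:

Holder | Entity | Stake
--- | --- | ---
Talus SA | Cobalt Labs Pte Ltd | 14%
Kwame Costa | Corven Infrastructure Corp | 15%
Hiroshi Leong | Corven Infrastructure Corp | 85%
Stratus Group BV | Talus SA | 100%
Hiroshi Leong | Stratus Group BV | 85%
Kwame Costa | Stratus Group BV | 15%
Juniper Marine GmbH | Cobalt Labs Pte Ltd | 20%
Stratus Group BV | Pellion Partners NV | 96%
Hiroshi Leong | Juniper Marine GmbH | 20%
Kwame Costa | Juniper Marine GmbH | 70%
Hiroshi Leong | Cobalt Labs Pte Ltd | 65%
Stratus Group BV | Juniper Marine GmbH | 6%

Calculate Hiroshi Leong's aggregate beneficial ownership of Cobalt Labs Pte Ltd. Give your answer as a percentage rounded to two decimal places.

Hiroshi reaches Cobalt along 4 paths.
Via Juniper: 20% × 20% = 4%.
Via Stratus → Juniper: 85% × 6% × 20% = 1.02%.
Via Stratus → Talus: 85% × 100% × 14% = 11.9%.
Direct stake: 65% = 65%.
Total: 4% + 1.02% + 11.9% + 65% = 81.92%.

81.92%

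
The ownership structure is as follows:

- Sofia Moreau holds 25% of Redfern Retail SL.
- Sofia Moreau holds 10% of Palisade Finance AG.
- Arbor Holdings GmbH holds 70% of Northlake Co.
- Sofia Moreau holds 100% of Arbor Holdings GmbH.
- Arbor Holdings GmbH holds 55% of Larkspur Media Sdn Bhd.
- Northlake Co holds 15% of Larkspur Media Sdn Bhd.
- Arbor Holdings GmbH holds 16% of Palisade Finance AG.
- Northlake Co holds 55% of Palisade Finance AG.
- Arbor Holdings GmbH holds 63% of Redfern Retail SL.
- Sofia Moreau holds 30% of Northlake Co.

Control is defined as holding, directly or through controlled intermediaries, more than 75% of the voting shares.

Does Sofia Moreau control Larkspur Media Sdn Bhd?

No

Sofia holds 100% of Arbor, so Sofia controls Arbor.
Sofia and Arbor together hold 30% + 70% = 100% of Northlake, so Sofia controls Northlake.
Sofia and Arbor together hold 25% + 63% = 88% of Redfern, so Sofia controls Redfern.
Arbor and Sofia and Northlake together hold 16% + 10% + 55% = 81% of Palisade, so Sofia controls Palisade.
In Larkspur, Sofia's side holds only 15% + 55% = 70%, not > 75%.
So Sofia does not control Larkspur.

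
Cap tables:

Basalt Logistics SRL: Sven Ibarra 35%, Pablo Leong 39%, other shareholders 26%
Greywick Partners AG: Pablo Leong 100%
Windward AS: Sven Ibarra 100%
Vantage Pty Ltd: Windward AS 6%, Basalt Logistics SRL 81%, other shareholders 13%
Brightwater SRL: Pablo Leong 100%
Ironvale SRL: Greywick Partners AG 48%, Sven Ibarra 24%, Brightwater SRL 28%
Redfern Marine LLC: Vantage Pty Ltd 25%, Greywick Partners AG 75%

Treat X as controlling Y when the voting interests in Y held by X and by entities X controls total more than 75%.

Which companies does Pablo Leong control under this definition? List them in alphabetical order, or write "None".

Pablo holds 100% of Greywick, so Pablo controls Greywick.
Pablo holds 100% of Brightwater, so Pablo controls Brightwater.
Greywick and Brightwater together hold 48% + 28% = 76% of Ironvale, so Pablo controls Ironvale.
No other company's threshold is met.

Brightwater SRL, Greywick Partners AG, Ironvale SRL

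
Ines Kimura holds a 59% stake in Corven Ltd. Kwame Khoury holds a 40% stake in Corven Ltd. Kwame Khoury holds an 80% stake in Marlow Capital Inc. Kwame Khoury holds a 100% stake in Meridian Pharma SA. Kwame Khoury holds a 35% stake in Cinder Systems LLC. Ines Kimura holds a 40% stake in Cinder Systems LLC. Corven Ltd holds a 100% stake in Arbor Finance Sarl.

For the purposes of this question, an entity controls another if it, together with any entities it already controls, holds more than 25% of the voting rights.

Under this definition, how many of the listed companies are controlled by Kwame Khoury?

5

Kwame holds 40% of Corven, so Kwame controls Corven.
Kwame holds 80% of Marlow, so Kwame controls Marlow.
Kwame holds 100% of Meridian, so Kwame controls Meridian.
Kwame holds 35% of Cinder, so Kwame controls Cinder.
Corven holds 100% of Arbor, so Kwame controls Arbor.
Kwame controls 5 companies.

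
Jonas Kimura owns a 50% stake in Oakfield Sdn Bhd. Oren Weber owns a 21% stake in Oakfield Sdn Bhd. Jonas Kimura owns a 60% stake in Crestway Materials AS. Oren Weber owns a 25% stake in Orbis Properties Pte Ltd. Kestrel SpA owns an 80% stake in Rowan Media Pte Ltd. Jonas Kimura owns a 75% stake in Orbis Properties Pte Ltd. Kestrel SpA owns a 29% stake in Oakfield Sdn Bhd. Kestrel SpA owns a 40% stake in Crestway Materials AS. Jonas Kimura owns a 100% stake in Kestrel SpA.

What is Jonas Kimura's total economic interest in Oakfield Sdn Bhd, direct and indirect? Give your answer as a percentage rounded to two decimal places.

Jonas reaches Oakfield along 2 paths.
Via Kestrel: 100% × 29% = 29%.
Direct stake: 50% = 50%.
Total: 29% + 50% = 79%.
Rounded: 79.00%.

79.00%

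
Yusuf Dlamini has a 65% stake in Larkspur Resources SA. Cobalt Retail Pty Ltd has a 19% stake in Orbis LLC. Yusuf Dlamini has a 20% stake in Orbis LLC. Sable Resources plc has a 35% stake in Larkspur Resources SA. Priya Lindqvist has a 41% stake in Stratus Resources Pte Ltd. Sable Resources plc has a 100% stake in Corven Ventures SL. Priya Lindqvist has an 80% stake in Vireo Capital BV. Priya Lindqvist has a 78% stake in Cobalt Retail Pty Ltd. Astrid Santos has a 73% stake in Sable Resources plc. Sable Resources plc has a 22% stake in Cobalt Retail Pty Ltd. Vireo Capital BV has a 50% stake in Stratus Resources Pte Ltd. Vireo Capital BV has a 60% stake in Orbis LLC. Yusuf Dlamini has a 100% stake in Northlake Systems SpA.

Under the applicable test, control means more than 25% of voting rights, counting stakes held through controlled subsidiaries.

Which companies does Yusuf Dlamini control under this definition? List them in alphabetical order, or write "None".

Yusuf holds 65% of Larkspur, so Yusuf controls Larkspur.
Yusuf holds 100% of Northlake, so Yusuf controls Northlake.
No other company's threshold is met.

Larkspur Resources SA, Northlake Systems SpA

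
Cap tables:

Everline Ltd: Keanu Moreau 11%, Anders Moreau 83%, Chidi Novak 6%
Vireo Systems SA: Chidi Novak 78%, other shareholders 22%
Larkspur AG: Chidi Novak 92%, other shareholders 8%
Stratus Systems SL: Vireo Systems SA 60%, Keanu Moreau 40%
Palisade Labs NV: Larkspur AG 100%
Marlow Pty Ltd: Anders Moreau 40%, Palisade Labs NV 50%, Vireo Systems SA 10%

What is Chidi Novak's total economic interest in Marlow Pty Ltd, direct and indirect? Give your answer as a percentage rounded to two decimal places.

Chidi reaches Marlow along 2 paths.
Via Larkspur → Palisade: 92% × 100% × 50% = 46%.
Via Vireo: 78% × 10% = 7.8%.
Total: 46% + 7.8% = 53.8%.
Rounded: 53.80%.

53.80%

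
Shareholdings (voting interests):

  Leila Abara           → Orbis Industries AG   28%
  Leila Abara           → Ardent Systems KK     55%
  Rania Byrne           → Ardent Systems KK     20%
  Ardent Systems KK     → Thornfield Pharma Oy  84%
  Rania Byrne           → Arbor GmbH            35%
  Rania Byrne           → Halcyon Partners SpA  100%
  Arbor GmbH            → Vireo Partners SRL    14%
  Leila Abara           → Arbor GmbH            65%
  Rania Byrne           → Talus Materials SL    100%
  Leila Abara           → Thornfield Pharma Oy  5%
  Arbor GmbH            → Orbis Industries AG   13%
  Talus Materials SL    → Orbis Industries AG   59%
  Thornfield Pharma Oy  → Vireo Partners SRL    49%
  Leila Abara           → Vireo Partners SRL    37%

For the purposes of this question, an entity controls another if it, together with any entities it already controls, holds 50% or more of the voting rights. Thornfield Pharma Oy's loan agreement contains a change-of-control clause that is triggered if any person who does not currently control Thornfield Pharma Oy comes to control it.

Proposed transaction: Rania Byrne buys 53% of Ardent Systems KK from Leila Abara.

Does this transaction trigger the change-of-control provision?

Yes

The purchase adds only to Rania's holdings (Leila's stake shrinks), so Rania is the only person who could newly come to control Thornfield.
Rania holds 100% of Talus, so Rania controls Talus.
Rania holds 100% of Halcyon, so Rania controls Halcyon.
Talus holds 59% of Orbis, so Rania controls Orbis.
Neither Rania nor any entity Rania controls holds any voting interest in Thornfield.
So before the transaction, Rania does not control Thornfield.
After the purchase, Rania's direct stake in Ardent rises to 20% + 53% = 73%, and Leila's stake falls to 2%.
Rania holds 73% of Ardent, so Rania controls Ardent.
Ardent holds 84% of Thornfield, so Rania controls Thornfield.
Rania did not control Thornfield before and does after, so the clause is triggered.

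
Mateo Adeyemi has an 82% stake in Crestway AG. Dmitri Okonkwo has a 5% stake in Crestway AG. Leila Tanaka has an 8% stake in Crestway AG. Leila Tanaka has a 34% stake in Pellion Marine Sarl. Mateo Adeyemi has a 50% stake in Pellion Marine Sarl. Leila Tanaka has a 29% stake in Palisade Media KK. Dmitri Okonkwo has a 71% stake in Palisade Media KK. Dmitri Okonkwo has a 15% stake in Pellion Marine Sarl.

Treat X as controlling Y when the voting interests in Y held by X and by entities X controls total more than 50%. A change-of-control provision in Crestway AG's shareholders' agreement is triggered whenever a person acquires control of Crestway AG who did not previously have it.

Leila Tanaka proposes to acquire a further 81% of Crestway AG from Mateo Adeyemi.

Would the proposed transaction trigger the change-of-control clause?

The purchase adds only to Leila's holdings (Mateo's stake shrinks), so Leila is the only person who could newly come to control Crestway.
Leila's largest direct stake is 34% in Pellion, which does not meet the threshold, so Leila controls no company.
In Crestway, Leila's side holds only 8%, not > 50%.
So before the transaction, Leila does not control Crestway.
After the purchase, Leila's direct stake in Crestway rises to 8% + 81% = 89%, and Mateo's stake falls to 1%.
Leila holds 89% of Crestway, so Leila controls Crestway.
Leila did not control Crestway before and does after, so the clause is triggered.

Yes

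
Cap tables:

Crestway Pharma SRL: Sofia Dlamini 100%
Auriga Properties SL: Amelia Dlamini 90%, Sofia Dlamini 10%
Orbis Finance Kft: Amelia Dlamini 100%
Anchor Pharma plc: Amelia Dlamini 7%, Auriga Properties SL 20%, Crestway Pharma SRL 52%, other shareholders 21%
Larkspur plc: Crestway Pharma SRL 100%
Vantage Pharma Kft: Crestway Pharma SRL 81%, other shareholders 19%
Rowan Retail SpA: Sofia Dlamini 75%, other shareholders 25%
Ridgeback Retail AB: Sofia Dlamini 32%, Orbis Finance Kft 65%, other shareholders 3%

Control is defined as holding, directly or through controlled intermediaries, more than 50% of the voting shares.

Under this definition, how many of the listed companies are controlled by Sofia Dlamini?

5

Sofia holds 100% of Crestway, so Sofia controls Crestway.
Crestway holds 52% of Anchor, so Sofia controls Anchor.
Crestway holds 100% of Larkspur, so Sofia controls Larkspur.
Crestway holds 81% of Vantage, so Sofia controls Vantage.
Sofia holds 75% of Rowan, so Sofia controls Rowan.
No other company's threshold is met.
Sofia controls 5 companies.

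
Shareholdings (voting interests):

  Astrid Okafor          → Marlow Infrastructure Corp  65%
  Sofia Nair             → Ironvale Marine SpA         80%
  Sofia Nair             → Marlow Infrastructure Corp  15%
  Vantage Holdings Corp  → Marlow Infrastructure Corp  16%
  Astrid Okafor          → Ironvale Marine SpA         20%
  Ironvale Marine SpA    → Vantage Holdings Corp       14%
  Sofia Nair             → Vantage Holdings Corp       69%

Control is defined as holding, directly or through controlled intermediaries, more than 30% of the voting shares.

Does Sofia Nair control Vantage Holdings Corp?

Sofia holds 80% of Ironvale, so Sofia controls Ironvale.
Ironvale and Sofia together hold 14% + 69% = 83% of Vantage, so Sofia controls Vantage.

Yes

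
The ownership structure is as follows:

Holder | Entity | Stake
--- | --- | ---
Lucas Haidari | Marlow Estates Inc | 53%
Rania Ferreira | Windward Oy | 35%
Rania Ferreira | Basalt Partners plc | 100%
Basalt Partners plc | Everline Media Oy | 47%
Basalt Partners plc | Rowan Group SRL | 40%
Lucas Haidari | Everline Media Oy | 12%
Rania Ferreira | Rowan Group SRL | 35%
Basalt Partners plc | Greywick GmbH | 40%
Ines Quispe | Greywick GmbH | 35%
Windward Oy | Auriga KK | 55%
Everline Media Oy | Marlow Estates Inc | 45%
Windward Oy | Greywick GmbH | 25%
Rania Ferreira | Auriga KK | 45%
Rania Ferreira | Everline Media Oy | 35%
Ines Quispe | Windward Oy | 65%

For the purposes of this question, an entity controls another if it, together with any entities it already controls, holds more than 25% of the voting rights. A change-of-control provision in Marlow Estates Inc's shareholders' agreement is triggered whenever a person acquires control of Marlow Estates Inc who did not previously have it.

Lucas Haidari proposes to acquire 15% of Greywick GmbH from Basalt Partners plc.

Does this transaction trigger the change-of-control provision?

The purchase adds only to Lucas's holdings (Basalt's stake shrinks), so Lucas is the only person who could newly come to control Marlow.
Lucas holds 53% of Marlow, so Lucas controls Marlow.
So Lucas already controls Marlow before the transaction.
After the purchase, Lucas holds 15% of Greywick directly, and Basalt's stake falls to 25%.
Lucas controlled Marlow already, so this is not a new person acquiring control; every other person's position is unchanged or reduced.
No new person acquires control, so the clause is not triggered.

No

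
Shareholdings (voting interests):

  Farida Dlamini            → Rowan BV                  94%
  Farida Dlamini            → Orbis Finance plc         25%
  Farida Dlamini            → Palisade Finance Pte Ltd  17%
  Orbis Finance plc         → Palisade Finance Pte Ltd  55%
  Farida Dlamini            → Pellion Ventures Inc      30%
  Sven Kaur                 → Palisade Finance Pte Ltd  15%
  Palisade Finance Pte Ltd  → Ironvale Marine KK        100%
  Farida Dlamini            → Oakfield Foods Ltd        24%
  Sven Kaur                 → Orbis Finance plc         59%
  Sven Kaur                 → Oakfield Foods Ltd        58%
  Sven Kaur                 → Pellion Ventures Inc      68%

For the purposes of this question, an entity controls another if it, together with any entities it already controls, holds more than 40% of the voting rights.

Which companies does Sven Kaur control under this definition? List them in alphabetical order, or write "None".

Sven holds 68% of Pellion, so Sven controls Pellion.
Sven holds 59% of Orbis, so Sven controls Orbis.
Sven and Orbis together hold 15% + 55% = 70% of Palisade, so Sven controls Palisade.
Sven holds 58% of Oakfield, so Sven controls Oakfield.
Palisade holds 100% of Ironvale, so Sven controls Ironvale.
No other company's threshold is met.

Ironvale Marine KK, Oakfield Foods Ltd, Orbis Finance plc, Palisade Finance Pte Ltd, Pellion Ventures Inc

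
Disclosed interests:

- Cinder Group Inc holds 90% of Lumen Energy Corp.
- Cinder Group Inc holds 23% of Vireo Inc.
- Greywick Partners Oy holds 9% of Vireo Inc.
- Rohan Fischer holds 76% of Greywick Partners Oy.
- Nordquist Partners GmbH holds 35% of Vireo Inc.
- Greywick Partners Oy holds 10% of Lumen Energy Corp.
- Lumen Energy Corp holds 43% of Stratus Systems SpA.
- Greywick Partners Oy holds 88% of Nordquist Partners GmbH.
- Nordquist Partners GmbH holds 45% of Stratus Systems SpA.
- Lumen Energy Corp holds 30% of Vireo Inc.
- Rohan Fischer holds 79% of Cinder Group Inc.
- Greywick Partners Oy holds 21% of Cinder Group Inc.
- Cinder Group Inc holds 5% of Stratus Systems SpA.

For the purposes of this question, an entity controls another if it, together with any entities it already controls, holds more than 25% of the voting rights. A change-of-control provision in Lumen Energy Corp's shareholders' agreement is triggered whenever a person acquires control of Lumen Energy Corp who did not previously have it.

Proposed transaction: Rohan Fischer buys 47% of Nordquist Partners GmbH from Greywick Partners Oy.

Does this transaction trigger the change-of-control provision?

The purchase adds only to Rohan's holdings (Greywick's stake shrinks), so Rohan is the only person who could newly come to control Lumen.
Rohan holds 76% of Greywick, so Rohan controls Greywick.
Rohan and Greywick together hold 79% + 21% = 100% of Cinder, so Rohan controls Cinder.
Cinder and Greywick together hold 90% + 10% = 100% of Lumen, so Rohan controls Lumen.
So Rohan already controls Lumen before the transaction.
After the purchase, Rohan holds 47% of Nordquist directly, and Greywick's stake falls to 41%.
Rohan controlled Lumen already, so this is not a new person acquiring control; every other person's position is unchanged or reduced.
No new person acquires control, so the clause is not triggered.

No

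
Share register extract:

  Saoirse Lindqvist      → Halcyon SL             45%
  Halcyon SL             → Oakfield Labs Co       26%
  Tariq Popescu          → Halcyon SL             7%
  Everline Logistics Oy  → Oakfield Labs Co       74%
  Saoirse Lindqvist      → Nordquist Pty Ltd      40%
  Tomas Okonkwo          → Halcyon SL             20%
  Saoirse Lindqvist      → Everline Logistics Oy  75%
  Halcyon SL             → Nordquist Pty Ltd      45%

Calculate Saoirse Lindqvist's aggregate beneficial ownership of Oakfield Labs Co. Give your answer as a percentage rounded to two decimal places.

Saoirse reaches Oakfield along 2 paths.
Via Halcyon: 45% × 26% = 11.7%.
Via Everline: 75% × 74% = 55.5%.
Total: 11.7% + 55.5% = 67.2%.
Rounded: 67.20%.

67.20%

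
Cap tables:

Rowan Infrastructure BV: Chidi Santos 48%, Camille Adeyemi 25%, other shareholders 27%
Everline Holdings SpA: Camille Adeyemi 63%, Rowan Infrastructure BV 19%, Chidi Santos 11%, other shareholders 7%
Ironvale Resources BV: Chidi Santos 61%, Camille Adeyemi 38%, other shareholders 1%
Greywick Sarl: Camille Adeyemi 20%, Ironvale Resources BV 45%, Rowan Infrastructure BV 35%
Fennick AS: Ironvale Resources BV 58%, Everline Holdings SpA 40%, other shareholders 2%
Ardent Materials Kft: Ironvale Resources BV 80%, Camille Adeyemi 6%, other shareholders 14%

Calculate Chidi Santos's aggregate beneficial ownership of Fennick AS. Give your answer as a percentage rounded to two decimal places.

43.43%

Chidi reaches Fennick along 3 paths.
Via Ironvale: 61% × 58% = 35.38%.
Via Rowan → Everline: 48% × 19% × 40% = 3.648%.
Via Everline: 11% × 40% = 4.4%.
Total: 35.38% + 3.648% + 4.4% = 43.428%.
Rounded: 43.43%.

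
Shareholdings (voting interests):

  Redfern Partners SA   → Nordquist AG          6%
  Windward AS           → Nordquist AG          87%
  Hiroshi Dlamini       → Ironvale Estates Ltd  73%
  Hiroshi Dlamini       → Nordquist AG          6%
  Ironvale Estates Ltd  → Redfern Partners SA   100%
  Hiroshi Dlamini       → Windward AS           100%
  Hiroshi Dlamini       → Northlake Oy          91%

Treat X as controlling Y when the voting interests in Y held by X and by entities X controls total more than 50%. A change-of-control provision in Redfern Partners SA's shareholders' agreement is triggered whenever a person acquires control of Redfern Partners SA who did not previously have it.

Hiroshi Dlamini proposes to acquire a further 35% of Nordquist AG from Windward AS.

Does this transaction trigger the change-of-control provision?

No

The purchase adds only to Hiroshi's holdings (Windward's stake shrinks), so Hiroshi is the only person who could newly come to control Redfern.
Hiroshi holds 73% of Ironvale, so Hiroshi controls Ironvale.
Ironvale holds 100% of Redfern, so Hiroshi controls Redfern.
So Hiroshi already controls Redfern before the transaction.
After the purchase, Hiroshi's direct stake in Nordquist rises to 6% + 35% = 41%, and Windward's stake falls to 52%.
Hiroshi controlled Redfern already, so this is not a new person acquiring control; every other person's position is unchanged or reduced.
No new person acquires control, so the clause is not triggered.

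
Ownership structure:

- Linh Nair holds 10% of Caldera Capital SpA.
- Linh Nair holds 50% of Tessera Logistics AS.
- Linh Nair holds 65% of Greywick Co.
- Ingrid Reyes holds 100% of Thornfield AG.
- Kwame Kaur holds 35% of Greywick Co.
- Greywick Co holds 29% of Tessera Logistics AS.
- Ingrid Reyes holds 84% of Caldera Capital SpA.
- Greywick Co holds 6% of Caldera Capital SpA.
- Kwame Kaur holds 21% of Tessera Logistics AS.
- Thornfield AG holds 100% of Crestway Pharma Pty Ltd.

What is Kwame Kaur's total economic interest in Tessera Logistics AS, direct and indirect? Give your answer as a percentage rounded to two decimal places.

31.15%

Kwame reaches Tessera along 2 paths.
Via Greywick: 35% × 29% = 10.15%.
Direct stake: 21% = 21%.
Total: 10.15% + 21% = 31.15%.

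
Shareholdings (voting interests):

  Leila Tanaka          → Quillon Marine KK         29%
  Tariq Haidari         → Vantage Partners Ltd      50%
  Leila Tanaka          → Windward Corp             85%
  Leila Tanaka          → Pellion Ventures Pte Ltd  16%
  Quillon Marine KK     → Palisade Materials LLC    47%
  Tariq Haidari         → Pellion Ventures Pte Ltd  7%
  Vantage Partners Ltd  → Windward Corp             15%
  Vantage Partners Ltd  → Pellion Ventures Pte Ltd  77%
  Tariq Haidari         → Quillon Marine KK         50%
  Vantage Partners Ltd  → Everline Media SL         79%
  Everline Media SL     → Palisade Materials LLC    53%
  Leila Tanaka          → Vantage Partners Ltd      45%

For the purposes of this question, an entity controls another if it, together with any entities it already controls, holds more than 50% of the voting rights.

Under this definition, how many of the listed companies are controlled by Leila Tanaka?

Leila holds 85% of Windward, so Leila controls Windward.
No other company's threshold is met.
Leila controls 1 company.

1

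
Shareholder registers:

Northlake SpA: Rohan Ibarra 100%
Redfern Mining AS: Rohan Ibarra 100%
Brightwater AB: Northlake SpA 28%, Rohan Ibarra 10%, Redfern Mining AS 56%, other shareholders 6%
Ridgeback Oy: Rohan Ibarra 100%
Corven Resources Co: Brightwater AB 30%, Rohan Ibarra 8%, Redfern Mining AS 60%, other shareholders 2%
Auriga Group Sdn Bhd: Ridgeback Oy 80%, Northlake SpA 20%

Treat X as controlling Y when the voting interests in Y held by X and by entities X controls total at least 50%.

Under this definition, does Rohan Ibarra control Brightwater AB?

Yes

Rohan holds 100% of Northlake, so Rohan controls Northlake.
Rohan holds 100% of Redfern, so Rohan controls Redfern.
Northlake and Rohan and Redfern together hold 28% + 10% + 56% = 94% of Brightwater, so Rohan controls Brightwater.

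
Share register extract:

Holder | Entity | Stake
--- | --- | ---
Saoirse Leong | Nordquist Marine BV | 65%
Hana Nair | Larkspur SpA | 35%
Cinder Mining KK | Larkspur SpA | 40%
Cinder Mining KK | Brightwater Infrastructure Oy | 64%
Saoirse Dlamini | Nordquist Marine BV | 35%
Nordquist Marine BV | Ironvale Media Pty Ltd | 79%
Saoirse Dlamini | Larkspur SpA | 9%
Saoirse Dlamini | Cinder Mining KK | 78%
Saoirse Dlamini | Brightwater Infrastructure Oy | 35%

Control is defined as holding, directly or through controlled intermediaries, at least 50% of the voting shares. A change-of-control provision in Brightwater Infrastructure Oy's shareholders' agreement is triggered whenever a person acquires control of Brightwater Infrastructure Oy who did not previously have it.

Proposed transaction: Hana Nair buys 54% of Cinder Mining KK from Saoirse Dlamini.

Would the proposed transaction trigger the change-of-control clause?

The purchase adds only to Hana's holdings (Saoirse Dlamini's stake shrinks), so Hana is the only person who could newly come to control Brightwater.
Hana's largest direct stake is 35% in Larkspur, which does not meet the threshold, so Hana controls no company.
Neither Hana nor any entity Hana controls holds any voting interest in Brightwater.
So before the transaction, Hana does not control Brightwater.
After the purchase, Hana holds 54% of Cinder directly, and Saoirse Dlamini's stake falls to 24%.
Hana holds 54% of Cinder, so Hana controls Cinder.
Cinder holds 64% of Brightwater, so Hana controls Brightwater.
Hana did not control Brightwater before and does after, so the clause is triggered.

Yes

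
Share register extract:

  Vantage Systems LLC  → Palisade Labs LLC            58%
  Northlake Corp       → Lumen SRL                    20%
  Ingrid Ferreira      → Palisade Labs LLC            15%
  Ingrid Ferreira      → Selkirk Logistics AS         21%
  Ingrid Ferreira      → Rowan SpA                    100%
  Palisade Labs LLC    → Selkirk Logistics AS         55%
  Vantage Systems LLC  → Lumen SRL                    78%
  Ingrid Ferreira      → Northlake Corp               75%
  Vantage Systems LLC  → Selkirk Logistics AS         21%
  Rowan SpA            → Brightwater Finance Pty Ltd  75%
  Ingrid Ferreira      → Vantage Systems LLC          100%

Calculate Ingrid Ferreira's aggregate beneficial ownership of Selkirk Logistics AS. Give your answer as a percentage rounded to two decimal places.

82.15%

Ingrid reaches Selkirk along 4 paths.
Via Vantage: 100% × 21% = 21%.
Via Vantage → Palisade: 100% × 58% × 55% = 31.9%.
Via Palisade: 15% × 55% = 8.25%.
Direct stake: 21% = 21%.
Total: 21% + 31.9% + 8.25% + 21% = 82.15%.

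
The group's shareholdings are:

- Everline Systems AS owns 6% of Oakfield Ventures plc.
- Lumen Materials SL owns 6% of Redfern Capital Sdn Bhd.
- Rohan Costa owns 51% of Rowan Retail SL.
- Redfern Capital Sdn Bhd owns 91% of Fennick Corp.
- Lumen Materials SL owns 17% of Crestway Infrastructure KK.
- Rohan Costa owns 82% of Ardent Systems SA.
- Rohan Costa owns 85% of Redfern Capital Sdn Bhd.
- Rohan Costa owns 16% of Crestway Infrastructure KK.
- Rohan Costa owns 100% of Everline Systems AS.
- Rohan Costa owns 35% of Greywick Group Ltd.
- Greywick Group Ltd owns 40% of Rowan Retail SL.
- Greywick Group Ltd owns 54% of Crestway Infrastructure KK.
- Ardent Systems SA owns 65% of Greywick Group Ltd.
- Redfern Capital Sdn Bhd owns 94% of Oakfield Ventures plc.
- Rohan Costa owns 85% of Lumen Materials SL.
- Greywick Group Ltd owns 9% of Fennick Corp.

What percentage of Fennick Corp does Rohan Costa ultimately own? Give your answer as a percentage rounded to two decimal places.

89.94%

Rohan reaches Fennick along 4 paths.
Via Lumen → Redfern: 85% × 6% × 91% = 4.641%.
Via Redfern: 85% × 91% = 77.35%.
Via Ardent → Greywick: 82% × 65% × 9% = 4.797%.
Via Greywick: 35% × 9% = 3.15%.
Total: 4.641% + 77.35% + 4.797% + 3.15% = 89.938%.
Rounded: 89.94%.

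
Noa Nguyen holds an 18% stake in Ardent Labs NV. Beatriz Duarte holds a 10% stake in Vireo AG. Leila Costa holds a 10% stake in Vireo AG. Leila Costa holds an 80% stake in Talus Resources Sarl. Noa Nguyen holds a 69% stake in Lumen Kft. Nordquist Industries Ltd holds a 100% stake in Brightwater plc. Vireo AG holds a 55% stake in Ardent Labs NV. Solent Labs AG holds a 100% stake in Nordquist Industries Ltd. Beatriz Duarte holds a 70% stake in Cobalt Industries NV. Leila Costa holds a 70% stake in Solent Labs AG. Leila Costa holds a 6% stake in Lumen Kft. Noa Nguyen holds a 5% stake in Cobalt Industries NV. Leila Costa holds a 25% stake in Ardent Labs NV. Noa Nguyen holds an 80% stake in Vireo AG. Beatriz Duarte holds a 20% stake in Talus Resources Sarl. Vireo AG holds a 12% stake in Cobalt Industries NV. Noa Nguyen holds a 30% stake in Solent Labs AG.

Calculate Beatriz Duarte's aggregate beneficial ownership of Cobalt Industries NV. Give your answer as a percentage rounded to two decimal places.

Beatriz reaches Cobalt along 2 paths.
Direct stake: 70% = 70%.
Via Vireo: 10% × 12% = 1.2%.
Total: 70% + 1.2% = 71.2%.
Rounded: 71.20%.

71.20%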